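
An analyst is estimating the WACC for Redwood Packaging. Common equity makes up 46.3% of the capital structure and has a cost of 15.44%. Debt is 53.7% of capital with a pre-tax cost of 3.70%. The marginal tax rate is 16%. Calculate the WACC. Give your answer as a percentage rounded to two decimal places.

8.82%

After-tax cost of debt = 3.7% × (1 − 16%) = 3.1080%.
WACC = 0.463 × 15.4400% + 0.537 × 3.1080% = 8.8177%.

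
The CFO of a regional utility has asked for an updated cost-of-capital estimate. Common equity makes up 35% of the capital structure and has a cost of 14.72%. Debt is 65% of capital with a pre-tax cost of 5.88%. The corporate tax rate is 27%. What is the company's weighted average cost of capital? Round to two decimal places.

After-tax cost of debt = 5.88% × (1 − 27%) = 4.2924%.
WACC = 0.350 × 14.7200% + 0.650 × 4.2924% = 7.9421%.

7.94%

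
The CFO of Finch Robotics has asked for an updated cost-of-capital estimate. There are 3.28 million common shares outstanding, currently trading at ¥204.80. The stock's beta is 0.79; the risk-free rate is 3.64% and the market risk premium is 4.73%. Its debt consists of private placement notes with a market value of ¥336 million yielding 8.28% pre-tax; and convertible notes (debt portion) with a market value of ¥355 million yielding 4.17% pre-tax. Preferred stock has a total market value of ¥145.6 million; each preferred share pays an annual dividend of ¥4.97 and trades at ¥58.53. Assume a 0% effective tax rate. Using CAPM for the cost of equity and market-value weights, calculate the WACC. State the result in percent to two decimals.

6.93%

Cost of equity via CAPM: Re = 3.64% + 0.79 × 4.73% = 7.3767%.
Cost of preferred: Rp = 4.97 / 58.53 = 8.4914%.
Market value of equity E = 204.8 × 3.28m = 671.744m.
Total capital V = 671.744 + 145.6 + 336 + 355 = 1508.344.
Equity: weight = 671.744/1508.344 = 0.4454; cost = 7.3767%.
Preferred: weight = 145.6/1508.344 = 0.0965; cost = 8.4914%.
Private placement notes: weight = 336/1508.344 = 0.2228; after-tax cost = 8.28% × (1 − 0%) = 8.2800%.
Convertible notes (debt portion): weight = 355/1508.344 = 0.2354; after-tax cost = 4.17% × (1 − 0%) = 4.1700%.
WACC = 0.4454 × 7.3767% + 0.0965 × 8.4914% + 0.2228 × 8.2800% + 0.2354 × 4.1700% = 6.9308%.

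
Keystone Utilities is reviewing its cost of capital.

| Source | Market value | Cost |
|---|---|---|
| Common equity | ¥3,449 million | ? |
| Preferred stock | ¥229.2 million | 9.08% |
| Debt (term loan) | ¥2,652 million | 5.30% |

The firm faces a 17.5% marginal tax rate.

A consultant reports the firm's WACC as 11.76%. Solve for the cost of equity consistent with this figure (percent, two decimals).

Total capital V = 3449 + 229.2 + 2652 = 6330.2.
Equity weight = 3449/6330.2 = 0.5448.
Preferred weight = 229.2/6330.2 = 0.0362.
Term loan weight = 2652/6330.2 = 0.4189.
Debt contribution = 0.4189 × 5.3% × (1 − 17.5%) = 1.8318%.
Preferred contribution = 0.0362 × 9.08% = 0.3288%.
Required equity contribution = 11.76% − 2.1606% = 9.5994%.
Re = 9.5994% / 0.5448 = 17.6185%.

17.62%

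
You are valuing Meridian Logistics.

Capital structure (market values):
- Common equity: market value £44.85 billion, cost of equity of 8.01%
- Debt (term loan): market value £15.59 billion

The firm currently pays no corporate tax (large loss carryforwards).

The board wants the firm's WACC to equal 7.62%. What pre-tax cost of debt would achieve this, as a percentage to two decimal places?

Total capital V = 44.85 + 15.59 = 60.44.
Equity weight = 44.85/60.44 = 0.7421.
Term loan weight = 15.59/60.44 = 0.2579.
Equity contribution = 0.7421 × 8.01% = 5.9439%.
Remaining for debt = 7.62% − 5.9439% = 1.6761%.
Rd × (1 − 0%) × 0.2579 = 1.6761%  ⇒  Rd = 6.4980%.

6.50%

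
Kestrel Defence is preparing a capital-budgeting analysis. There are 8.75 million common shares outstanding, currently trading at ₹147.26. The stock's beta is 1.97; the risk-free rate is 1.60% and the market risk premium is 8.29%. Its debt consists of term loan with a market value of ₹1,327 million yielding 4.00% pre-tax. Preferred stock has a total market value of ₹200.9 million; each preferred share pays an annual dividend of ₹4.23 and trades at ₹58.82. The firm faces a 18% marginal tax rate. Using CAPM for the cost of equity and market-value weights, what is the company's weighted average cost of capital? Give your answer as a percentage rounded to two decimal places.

Cost of equity via CAPM: Re = 1.6% + 1.97 × 8.29% = 17.9313%.
Cost of preferred: Rp = 4.23 / 58.82 = 7.1914%.
Market value of equity E = 147.26 × 8.75m = 1288.525m.
Total capital V = 1288.525 + 200.9 + 1327 = 2816.425.
Equity: weight = 1288.525/2816.425 = 0.4575; cost = 17.9313%.
Preferred: weight = 200.9/2816.425 = 0.0713; cost = 7.1914%.
Term loan: weight = 1327/2816.425 = 0.4712; after-tax cost = 4% × (1 − 18%) = 3.2800%.
WACC = 0.4575 × 17.9313% + 0.0713 × 7.1914% + 0.4712 × 3.2800% = 10.2620%.

10.26%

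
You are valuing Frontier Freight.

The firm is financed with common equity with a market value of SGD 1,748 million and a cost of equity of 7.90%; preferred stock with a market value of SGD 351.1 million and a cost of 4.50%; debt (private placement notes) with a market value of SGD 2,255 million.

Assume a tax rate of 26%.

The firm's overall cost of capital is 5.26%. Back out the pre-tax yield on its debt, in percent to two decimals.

Total capital V = 1748 + 351.1 + 2255 = 4354.1.
Equity weight = 1748/4354.1 = 0.4015.
Preferred weight = 351.1/4354.1 = 0.0806.
Private placement notes weight = 2255/4354.1 = 0.5179.
Equity contribution = 0.4015 × 7.9% = 3.1715%.
Preferred contribution = 0.0806 × 4.5% = 0.3629%.
Remaining for debt = 5.26% − 3.5344% = 1.7256%.
Rd × (1 − 26%) × 0.5179 = 1.7256%  ⇒  Rd = 4.5026%.

4.50%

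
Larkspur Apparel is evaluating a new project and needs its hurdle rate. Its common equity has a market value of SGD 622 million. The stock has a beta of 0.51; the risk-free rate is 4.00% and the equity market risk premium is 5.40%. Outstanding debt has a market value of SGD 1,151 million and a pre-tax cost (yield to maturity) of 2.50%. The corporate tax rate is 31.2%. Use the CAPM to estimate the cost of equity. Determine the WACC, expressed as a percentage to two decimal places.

Cost of equity via CAPM: Re = 4.0% + 0.51 × 5.4% = 6.7540%.
Total capital V = 622 + 1151 = 1773.
Equity: weight = 622/1773 = 0.3508; cost = 6.754%.
Debt: weight = 1151/1773 = 0.6492; after-tax cost = 2.5% × (1 − 31.2%) = 1.7200%.
WACC = 0.3508 × 6.7540% + 0.6492 × 1.7200% = 3.4860%.

3.49%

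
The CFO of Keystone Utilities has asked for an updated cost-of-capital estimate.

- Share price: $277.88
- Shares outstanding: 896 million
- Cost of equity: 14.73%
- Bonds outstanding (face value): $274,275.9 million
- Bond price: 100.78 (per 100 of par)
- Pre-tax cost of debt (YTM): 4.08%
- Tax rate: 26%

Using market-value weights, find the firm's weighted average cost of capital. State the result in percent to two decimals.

Market value of equity E = 277.88 × 896m = 248980.48m. Market value of debt D = 274275.9m × 100.78/100 = 276415.25202m.
Total capital V = 248980.48 + 276415.25202 = 525395.73202.
Equity: weight = 248980.48/525395.73202 = 0.4739; cost = 14.73%.
Bonds outstanding: weight = 276415.25202/525395.73202 = 0.5261; after-tax cost = 4.08% × (1 − 26%) = 3.0192%.
WACC = 0.4739 × 14.7300% + 0.5261 × 3.0192% = 8.5688%.

8.57%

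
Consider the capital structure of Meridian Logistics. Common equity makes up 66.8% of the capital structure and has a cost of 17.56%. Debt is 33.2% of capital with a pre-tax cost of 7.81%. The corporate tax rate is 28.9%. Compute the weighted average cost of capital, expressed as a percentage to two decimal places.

After-tax cost of debt = 7.81% × (1 − 28.9%) = 5.5529%.
WACC = 0.668 × 17.5600% + 0.332 × 5.5529% = 13.5736%.

13.57%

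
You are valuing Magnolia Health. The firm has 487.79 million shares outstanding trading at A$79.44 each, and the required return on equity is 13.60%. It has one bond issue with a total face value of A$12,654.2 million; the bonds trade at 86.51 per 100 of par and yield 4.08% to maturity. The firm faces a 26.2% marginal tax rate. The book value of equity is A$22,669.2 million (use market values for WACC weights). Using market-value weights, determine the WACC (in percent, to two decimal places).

Market value of equity E = 79.44 × 487.79m = 38750.0376m. Market value of debt D = 12654.2m × 86.51/100 = 10947.14842m.
Total capital V = 38750.0376 + 10947.14842 = 49697.18602.
Equity: weight = 38750.0376/49697.18602 = 0.7797; cost = 13.6%.
Bonds outstanding: weight = 10947.14842/49697.18602 = 0.2203; after-tax cost = 4.08% × (1 − 26.2%) = 3.0110%.
WACC = 0.7797 × 13.6000% + 0.2203 × 3.0110% = 11.2675%.

11.27%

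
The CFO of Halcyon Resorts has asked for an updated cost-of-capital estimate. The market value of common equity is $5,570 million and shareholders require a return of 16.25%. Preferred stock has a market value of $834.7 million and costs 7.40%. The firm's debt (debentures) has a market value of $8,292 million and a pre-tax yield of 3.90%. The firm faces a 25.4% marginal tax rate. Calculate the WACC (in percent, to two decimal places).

Total capital V = 5570 + 834.7 + 8292 = 14696.7.
Equity: weight = 5570/14696.7 = 0.3790; cost = 16.25%.
Preferred: weight = 834.7/14696.7 = 0.0568; cost = 7.4%.
Debentures: weight = 8292/14696.7 = 0.5642; after-tax cost = 3.9% × (1 − 25.4%) = 2.9094%.
WACC = 0.3790 × 16.2500% + 0.0568 × 7.4000% + 0.5642 × 2.9094% = 8.2205%.

8.22%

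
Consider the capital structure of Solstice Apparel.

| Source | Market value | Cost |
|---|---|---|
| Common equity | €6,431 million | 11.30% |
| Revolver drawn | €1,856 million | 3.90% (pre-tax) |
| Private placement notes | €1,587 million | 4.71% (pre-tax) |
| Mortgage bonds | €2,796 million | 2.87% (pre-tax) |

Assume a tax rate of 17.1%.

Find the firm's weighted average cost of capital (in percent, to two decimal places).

7.22%

Total capital V = 6431 + 1856 + 1587 + 2796 = 12670.
Equity: weight = 6431/12670 = 0.5076; cost = 11.3%.
Revolver drawn: weight = 1856/12670 = 0.1465; after-tax cost = 3.9% × (1 − 17.1%) = 3.2331%.
Private placement notes: weight = 1587/12670 = 0.1253; after-tax cost = 4.71% × (1 − 17.1%) = 3.9046%.
Mortgage bonds: weight = 2796/12670 = 0.2207; after-tax cost = 2.87% × (1 − 17.1%) = 2.3792%.
WACC = 0.5076 × 11.3000% + 0.1465 × 3.2331% + 0.1253 × 3.9046% + 0.2207 × 2.3792% = 7.2234%.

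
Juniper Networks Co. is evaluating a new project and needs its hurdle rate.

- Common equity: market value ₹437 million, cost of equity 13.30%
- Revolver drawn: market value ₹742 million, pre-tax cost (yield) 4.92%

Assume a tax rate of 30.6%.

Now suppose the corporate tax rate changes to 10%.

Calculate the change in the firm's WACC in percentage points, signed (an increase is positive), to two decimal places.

+0.64 pp

Current WACC:
Total capital V = 437 + 742 = 1179.
Equity: weight = 437/1179 = 0.3707; cost = 13.3%.
Revolver drawn: weight = 742/1179 = 0.6293; after-tax cost = 4.92% × (1 − 30.6%) = 3.4145%.
WACC = 0.3707 × 13.3000% + 0.6293 × 3.4145% = 7.0786%.
After the change:
Total capital V = 437 + 742 = 1179.
Equity: weight = 437/1179 = 0.3707; cost = 13.3%.
Revolver drawn: weight = 742/1179 = 0.6293; after-tax cost = 4.92% × (1 − 10%) = 4.4280%.
WACC = 0.3707 × 13.3000% + 0.6293 × 4.4280% = 7.7164%.
Change in WACC = 7.7164% − 7.0786% = 0.6379 pp.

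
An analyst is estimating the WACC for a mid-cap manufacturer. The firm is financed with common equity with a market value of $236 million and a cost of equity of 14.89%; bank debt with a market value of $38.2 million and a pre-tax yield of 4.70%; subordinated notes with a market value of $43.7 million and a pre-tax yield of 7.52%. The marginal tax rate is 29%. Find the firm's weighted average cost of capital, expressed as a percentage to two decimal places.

Total capital V = 236 + 38.2 + 43.7 = 317.9.
Equity: weight = 236/317.9 = 0.7424; cost = 14.89%.
Bank debt: weight = 38.2/317.9 = 0.1202; after-tax cost = 4.7% × (1 − 29%) = 3.3370%.
Subordinated notes: weight = 43.7/317.9 = 0.1375; after-tax cost = 7.52% × (1 − 29%) = 5.3392%.
WACC = 0.7424 × 14.8900% + 0.1202 × 3.3370% + 0.1375 × 5.3392% = 12.1889%.

12.19%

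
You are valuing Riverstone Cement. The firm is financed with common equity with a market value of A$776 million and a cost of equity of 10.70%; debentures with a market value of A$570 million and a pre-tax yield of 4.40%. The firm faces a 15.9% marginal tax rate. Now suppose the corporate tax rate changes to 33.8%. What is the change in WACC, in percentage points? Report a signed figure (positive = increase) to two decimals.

-0.33 pp

Current WACC:
Total capital V = 776 + 570 = 1346.
Equity: weight = 776/1346 = 0.5765; cost = 10.7%.
Debentures: weight = 570/1346 = 0.4235; after-tax cost = 4.4% × (1 − 15.9%) = 3.7004%.
WACC = 0.5765 × 10.7000% + 0.4235 × 3.7004% = 7.7358%.
After the change:
Total capital V = 776 + 570 = 1346.
Equity: weight = 776/1346 = 0.5765; cost = 10.7%.
Debentures: weight = 570/1346 = 0.4235; after-tax cost = 4.4% × (1 − 33.8%) = 2.9128%.
WACC = 0.5765 × 10.7000% + 0.4235 × 2.9128% = 7.4023%.
Change in WACC = 7.4023% − 7.7358% = -0.3335 pp.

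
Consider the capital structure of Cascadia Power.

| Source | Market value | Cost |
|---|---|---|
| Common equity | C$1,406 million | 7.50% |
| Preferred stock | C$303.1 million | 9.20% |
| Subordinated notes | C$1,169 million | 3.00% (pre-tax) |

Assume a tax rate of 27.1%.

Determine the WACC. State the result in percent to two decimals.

5.52%

Total capital V = 1406 + 303.1 + 1169 = 2878.1.
Equity: weight = 1406/2878.1 = 0.4885; cost = 7.5%.
Preferred: weight = 303.1/2878.1 = 0.1053; cost = 9.2%.
Subordinated notes: weight = 1169/2878.1 = 0.4062; after-tax cost = 3% × (1 − 27.1%) = 2.1870%.
WACC = 0.4885 × 7.5000% + 0.1053 × 9.2000% + 0.4062 × 2.1870% = 5.5210%.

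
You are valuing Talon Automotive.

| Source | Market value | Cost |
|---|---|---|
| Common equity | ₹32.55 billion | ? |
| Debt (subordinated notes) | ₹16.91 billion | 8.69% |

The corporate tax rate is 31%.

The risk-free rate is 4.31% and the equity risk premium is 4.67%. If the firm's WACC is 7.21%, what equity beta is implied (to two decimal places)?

Total capital V = 32.55 + 16.91 = 49.46.
Equity weight = 32.55/49.46 = 0.6581.
Subordinated notes weight = 16.91/49.46 = 0.3419.
Debt contribution = 0.3419 × 8.69% × (1 − 31%) = 2.0500%.
Required equity contribution = 7.21% − 2.0500% = 5.1600%  ⇒  Re = 7.8406%.
CAPM: 7.8406% = 4.31% + β × 4.67%  ⇒  β = 0.7560.

0.76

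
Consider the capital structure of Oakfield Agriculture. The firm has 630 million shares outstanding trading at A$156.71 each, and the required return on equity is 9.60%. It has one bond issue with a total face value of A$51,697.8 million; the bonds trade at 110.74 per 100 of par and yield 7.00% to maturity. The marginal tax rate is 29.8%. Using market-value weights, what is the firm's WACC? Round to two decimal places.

Market value of equity E = 156.71 × 630m = 98727.3m. Market value of debt D = 51697.8m × 110.74/100 = 57250.14372m.
Total capital V = 98727.3 + 57250.14372 = 155977.44372.
Equity: weight = 98727.3/155977.44372 = 0.6330; cost = 9.6%.
Bonds outstanding: weight = 57250.14372/155977.44372 = 0.3670; after-tax cost = 7% × (1 − 29.8%) = 4.9140%.
WACC = 0.6330 × 9.6000% + 0.3670 × 4.9140% = 7.8800%.

7.88%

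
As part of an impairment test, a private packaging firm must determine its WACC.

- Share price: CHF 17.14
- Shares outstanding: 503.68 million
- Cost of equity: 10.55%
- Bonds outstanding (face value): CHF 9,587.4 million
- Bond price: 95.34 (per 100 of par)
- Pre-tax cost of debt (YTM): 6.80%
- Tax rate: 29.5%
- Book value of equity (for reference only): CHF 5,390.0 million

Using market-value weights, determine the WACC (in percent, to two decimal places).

Market value of equity E = 17.14 × 503.68m = 8633.0752m. Market value of debt D = 9587.4m × 95.34/100 = 9140.62716m.
Total capital V = 8633.0752 + 9140.62716 = 17773.70236.
Equity: weight = 8633.0752/17773.70236 = 0.4857; cost = 10.55%.
Bonds outstanding: weight = 9140.62716/17773.70236 = 0.5143; after-tax cost = 6.8% × (1 − 29.5%) = 4.7940%.
WACC = 0.4857 × 10.5500% + 0.5143 × 4.7940% = 7.5898%.

7.59%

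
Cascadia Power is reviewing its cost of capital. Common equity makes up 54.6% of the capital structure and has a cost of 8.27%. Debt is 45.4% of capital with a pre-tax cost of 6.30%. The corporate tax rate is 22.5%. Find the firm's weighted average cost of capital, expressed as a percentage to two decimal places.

After-tax cost of debt = 6.3% × (1 − 22.5%) = 4.8825%.
WACC = 0.546 × 8.2700% + 0.454 × 4.8825% = 6.7321%.

6.73%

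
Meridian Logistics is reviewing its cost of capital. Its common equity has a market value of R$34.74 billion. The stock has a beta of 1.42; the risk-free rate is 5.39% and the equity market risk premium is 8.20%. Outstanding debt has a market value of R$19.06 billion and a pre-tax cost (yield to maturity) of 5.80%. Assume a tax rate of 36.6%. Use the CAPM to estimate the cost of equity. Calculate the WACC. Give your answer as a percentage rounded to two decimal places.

Cost of equity via CAPM: Re = 5.39% + 1.42 × 8.2% = 17.0340%.
Total capital V = 34.74 + 19.06 = 53.8.
Equity: weight = 34.74/53.8 = 0.6457; cost = 17.034%.
Debt: weight = 19.06/53.8 = 0.3543; after-tax cost = 5.8% × (1 − 36.6%) = 3.6772%.
WACC = 0.6457 × 17.0340% + 0.3543 × 3.6772% = 12.3020%.

12.30%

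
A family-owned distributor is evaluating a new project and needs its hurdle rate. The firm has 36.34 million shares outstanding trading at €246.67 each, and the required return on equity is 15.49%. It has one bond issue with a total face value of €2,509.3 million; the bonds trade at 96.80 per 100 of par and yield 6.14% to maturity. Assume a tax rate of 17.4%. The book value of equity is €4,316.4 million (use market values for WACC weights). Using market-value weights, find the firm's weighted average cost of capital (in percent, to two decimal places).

Market value of equity E = 246.67 × 36.34m = 8963.9878m. Market value of debt D = 2509.3m × 96.8/100 = 2429.0024m.
Total capital V = 8963.9878 + 2429.0024 = 11392.9902.
Equity: weight = 8963.9878/11392.9902 = 0.7868; cost = 15.49%.
Bonds outstanding: weight = 2429.0024/11392.9902 = 0.2132; after-tax cost = 6.14% × (1 − 17.4%) = 5.0716%.
WACC = 0.7868 × 15.4900% + 0.2132 × 5.0716% = 13.2688%.

13.27%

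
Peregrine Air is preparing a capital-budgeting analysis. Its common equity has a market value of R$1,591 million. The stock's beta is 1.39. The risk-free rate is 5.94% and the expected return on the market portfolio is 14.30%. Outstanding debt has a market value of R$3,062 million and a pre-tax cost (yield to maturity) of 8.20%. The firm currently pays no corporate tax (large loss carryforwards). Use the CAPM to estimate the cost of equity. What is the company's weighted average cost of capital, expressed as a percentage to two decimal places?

11.40%

Market risk premium = 14.3% − 5.94% = 8.36%.
Cost of equity via CAPM: Re = 5.94% + 1.39 × 8.36% = 17.5604%.
Total capital V = 1591 + 3062 = 4653.
Equity: weight = 1591/4653 = 0.3419; cost = 17.5604%.
Debt: weight = 3062/4653 = 0.6581; after-tax cost = 8.2% × (1 − 0%) = 8.2000%.
WACC = 0.3419 × 17.5604% + 0.6581 × 8.2000% = 11.4006%.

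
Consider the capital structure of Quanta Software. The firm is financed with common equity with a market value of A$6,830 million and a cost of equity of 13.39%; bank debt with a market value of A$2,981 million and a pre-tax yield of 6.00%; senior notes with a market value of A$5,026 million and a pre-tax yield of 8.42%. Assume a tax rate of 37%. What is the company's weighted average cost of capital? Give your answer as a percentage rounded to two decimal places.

Total capital V = 6830 + 2981 + 5026 = 14837.
Equity: weight = 6830/14837 = 0.4603; cost = 13.39%.
Bank debt: weight = 2981/14837 = 0.2009; after-tax cost = 6% × (1 − 37%) = 3.7800%.
Senior notes: weight = 5026/14837 = 0.3387; after-tax cost = 8.42% × (1 − 37%) = 5.3046%.
WACC = 0.4603 × 13.3900% + 0.2009 × 3.7800% + 0.3387 × 5.3046% = 8.7203%.

8.72%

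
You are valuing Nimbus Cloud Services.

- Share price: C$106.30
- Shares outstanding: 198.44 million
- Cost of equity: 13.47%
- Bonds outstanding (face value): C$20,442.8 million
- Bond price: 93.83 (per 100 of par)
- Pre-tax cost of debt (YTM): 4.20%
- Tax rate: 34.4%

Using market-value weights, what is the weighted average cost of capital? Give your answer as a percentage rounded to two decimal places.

8.37%

Market value of equity E = 106.3 × 198.44m = 21094.172m. Market value of debt D = 20442.8m × 93.83/100 = 19181.47924m.
Total capital V = 21094.172 + 19181.47924 = 40275.65124.
Equity: weight = 21094.172/40275.65124 = 0.5237; cost = 13.47%.
Bonds outstanding: weight = 19181.47924/40275.65124 = 0.4763; after-tax cost = 4.2% × (1 − 34.4%) = 2.7552%.
WACC = 0.5237 × 13.4700% + 0.4763 × 2.7552% = 8.3670%.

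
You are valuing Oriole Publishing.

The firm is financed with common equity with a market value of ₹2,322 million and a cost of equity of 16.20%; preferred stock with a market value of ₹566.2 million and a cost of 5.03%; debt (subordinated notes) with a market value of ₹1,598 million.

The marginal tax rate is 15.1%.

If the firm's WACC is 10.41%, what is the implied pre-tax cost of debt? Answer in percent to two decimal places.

4.60%

Total capital V = 2322 + 566.2 + 1598 = 4486.2.
Equity weight = 2322/4486.2 = 0.5176.
Preferred weight = 566.2/4486.2 = 0.1262.
Subordinated notes weight = 1598/4486.2 = 0.3562.
Equity contribution = 0.5176 × 16.2% = 8.3849%.
Preferred contribution = 0.1262 × 5.03% = 0.6348%.
Remaining for debt = 10.41% − 9.0197% = 1.3903%.
Rd × (1 − 15.1%) × 0.3562 = 1.3903%  ⇒  Rd = 4.5971%.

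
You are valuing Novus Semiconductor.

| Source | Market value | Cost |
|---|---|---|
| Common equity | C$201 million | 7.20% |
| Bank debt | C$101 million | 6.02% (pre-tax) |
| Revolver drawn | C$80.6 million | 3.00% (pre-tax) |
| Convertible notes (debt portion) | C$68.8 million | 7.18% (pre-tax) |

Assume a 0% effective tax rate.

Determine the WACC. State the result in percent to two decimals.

Total capital V = 201 + 101 + 80.6 + 68.8 = 451.4.
Equity: weight = 201/451.4 = 0.4453; cost = 7.2%.
Bank debt: weight = 101/451.4 = 0.2237; after-tax cost = 6.02% × (1 − 0%) = 6.0200%.
Revolver drawn: weight = 80.6/451.4 = 0.1786; after-tax cost = 3% × (1 − 0%) = 3.0000%.
Convertible notes (debt portion): weight = 68.8/451.4 = 0.1524; after-tax cost = 7.18% × (1 − 0%) = 7.1800%.
WACC = 0.4453 × 7.2000% + 0.2237 × 6.0200% + 0.1786 × 3.0000% + 0.1524 × 7.1800% = 6.1830%.

6.18%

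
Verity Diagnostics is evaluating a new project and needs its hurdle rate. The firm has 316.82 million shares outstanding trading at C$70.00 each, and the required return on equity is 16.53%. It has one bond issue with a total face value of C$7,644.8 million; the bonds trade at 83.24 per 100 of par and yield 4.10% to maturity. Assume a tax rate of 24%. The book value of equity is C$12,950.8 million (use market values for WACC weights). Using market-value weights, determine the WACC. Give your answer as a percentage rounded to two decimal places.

13.54%

Market value of equity E = 70.0 × 316.82m = 22177.4m. Market value of debt D = 7644.8m × 83.24/100 = 6363.53152m.
Total capital V = 22177.4 + 6363.53152 = 28540.93152.
Equity: weight = 22177.4/28540.93152 = 0.7770; cost = 16.53%.
Bonds outstanding: weight = 6363.53152/28540.93152 = 0.2230; after-tax cost = 4.1% × (1 − 24%) = 3.1160%.
WACC = 0.7770 × 16.5300% + 0.2230 × 3.1160% = 13.5392%.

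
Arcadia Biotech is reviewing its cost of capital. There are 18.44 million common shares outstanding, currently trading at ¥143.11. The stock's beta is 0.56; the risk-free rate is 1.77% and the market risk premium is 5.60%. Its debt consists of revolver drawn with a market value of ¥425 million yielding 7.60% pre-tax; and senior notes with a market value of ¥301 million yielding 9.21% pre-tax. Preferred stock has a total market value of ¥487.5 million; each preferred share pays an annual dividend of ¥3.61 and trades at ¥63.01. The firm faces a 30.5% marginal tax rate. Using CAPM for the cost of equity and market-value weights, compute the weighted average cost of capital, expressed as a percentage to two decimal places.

5.17%

Cost of equity via CAPM: Re = 1.77% + 0.56 × 5.6% = 4.9060%.
Cost of preferred: Rp = 3.61 / 63.01 = 5.7292%.
Market value of equity E = 143.11 × 18.44m = 2638.9484m.
Total capital V = 2638.9484 + 487.5 + 425 + 301 = 3852.4484.
Equity: weight = 2638.9484/3852.4484 = 0.6850; cost = 4.906%.
Preferred: weight = 487.5/3852.4484 = 0.1265; cost = 5.7292%.
Revolver drawn: weight = 425/3852.4484 = 0.1103; after-tax cost = 7.6% × (1 − 30.5%) = 5.2820%.
Senior notes: weight = 301/3852.4484 = 0.0781; after-tax cost = 9.21% × (1 − 30.5%) = 6.4010%.
WACC = 0.6850 × 4.9060% + 0.1265 × 5.7292% + 0.1103 × 5.2820% + 0.0781 × 6.4010% = 5.1685%.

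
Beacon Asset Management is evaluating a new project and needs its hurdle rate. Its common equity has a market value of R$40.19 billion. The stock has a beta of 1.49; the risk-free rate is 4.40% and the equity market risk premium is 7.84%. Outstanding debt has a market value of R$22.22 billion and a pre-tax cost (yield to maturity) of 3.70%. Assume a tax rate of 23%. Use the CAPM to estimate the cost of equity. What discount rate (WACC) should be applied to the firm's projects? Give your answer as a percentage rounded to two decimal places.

11.37%

Cost of equity via CAPM: Re = 4.4% + 1.49 × 7.84% = 16.0816%.
Total capital V = 40.19 + 22.22 = 62.41.
Equity: weight = 40.19/62.41 = 0.6440; cost = 16.0816%.
Debt: weight = 22.22/62.41 = 0.3560; after-tax cost = 3.7% × (1 − 23%) = 2.8490%.
WACC = 0.6440 × 16.0816% + 0.3560 × 2.8490% = 11.3704%.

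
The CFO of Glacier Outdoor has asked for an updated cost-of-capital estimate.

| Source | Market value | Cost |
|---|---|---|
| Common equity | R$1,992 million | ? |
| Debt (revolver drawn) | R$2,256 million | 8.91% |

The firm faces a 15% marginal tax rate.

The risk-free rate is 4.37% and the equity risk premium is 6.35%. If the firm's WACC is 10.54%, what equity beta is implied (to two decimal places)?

Total capital V = 1992 + 2256 = 4248.
Equity weight = 1992/4248 = 0.4689.
Revolver drawn weight = 2256/4248 = 0.5311.
Debt contribution = 0.5311 × 8.91% × (1 − 15%) = 4.0221%.
Required equity contribution = 10.54% − 4.0221% = 6.5179%  ⇒  Re = 13.8997%.
CAPM: 13.8997% = 4.37% + β × 6.35%  ⇒  β = 1.5007.

1.50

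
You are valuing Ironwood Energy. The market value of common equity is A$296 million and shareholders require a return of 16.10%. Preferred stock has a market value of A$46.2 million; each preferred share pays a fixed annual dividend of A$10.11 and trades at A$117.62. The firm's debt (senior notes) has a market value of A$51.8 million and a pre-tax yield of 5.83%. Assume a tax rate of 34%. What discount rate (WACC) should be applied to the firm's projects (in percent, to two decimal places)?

Cost of preferred: Rp = 10.11 / 117.62 = 8.5955%.
Total capital V = 296 + 46.2 + 51.8 = 394.
Equity: weight = 296/394 = 0.7513; cost = 16.1%.
Preferred: weight = 46.2/394 = 0.1173; cost = 8.5955%.
Senior notes: weight = 51.8/394 = 0.1315; after-tax cost = 5.83% × (1 − 34%) = 3.8478%.
WACC = 0.7513 × 16.1000% + 0.1173 × 8.5955% + 0.1315 × 3.8478% = 13.6092%.

13.61%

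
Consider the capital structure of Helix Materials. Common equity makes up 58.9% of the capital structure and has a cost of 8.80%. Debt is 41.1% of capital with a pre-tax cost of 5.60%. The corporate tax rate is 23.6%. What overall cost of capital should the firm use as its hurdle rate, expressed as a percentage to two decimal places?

After-tax cost of debt = 5.6% × (1 − 23.6%) = 4.2784%.
WACC = 0.589 × 8.8000% + 0.411 × 4.2784% = 6.9416%.

6.94%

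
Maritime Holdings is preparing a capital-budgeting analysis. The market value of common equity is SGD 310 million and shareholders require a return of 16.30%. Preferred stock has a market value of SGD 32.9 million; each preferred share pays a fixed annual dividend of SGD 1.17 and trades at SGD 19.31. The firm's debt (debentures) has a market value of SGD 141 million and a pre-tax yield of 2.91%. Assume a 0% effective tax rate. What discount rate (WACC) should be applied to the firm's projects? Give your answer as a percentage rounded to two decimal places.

11.70%

Cost of preferred: Rp = 1.17 / 19.31 = 6.0590%.
Total capital V = 310 + 32.9 + 141 = 483.9.
Equity: weight = 310/483.9 = 0.6406; cost = 16.3%.
Preferred: weight = 32.9/483.9 = 0.0680; cost = 6.059%.
Debentures: weight = 141/483.9 = 0.2914; after-tax cost = 2.91% × (1 − 0%) = 2.9100%.
WACC = 0.6406 × 16.3000% + 0.0680 × 6.0590% + 0.2914 × 2.9100% = 11.7021%.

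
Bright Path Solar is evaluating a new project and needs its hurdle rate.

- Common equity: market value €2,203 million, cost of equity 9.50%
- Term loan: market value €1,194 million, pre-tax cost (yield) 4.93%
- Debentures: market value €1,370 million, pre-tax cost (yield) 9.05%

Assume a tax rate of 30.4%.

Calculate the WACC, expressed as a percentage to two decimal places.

7.06%

Total capital V = 2203 + 1194 + 1370 = 4767.
Equity: weight = 2203/4767 = 0.4621; cost = 9.5%.
Term loan: weight = 1194/4767 = 0.2505; after-tax cost = 4.93% × (1 − 30.4%) = 3.4313%.
Debentures: weight = 1370/4767 = 0.2874; after-tax cost = 9.05% × (1 − 30.4%) = 6.2988%.
WACC = 0.4621 × 9.5000% + 0.2505 × 3.4313% + 0.2874 × 6.2988% = 7.0600%.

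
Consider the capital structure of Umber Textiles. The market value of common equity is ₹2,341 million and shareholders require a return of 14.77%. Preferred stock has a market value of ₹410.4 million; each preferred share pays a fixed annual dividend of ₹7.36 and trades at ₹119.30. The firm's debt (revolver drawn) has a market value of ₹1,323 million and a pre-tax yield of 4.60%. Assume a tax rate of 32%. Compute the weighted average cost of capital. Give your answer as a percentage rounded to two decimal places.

Cost of preferred: Rp = 7.36 / 119.3 = 6.1693%.
Total capital V = 2341 + 410.4 + 1323 = 4074.4.
Equity: weight = 2341/4074.4 = 0.5746; cost = 14.77%.
Preferred: weight = 410.4/4074.4 = 0.1007; cost = 6.1693%.
Revolver drawn: weight = 1323/4074.4 = 0.3247; after-tax cost = 4.6% × (1 − 32%) = 3.1280%.
WACC = 0.5746 × 14.7700% + 0.1007 × 6.1693% + 0.3247 × 3.1280% = 10.1234%.

10.12%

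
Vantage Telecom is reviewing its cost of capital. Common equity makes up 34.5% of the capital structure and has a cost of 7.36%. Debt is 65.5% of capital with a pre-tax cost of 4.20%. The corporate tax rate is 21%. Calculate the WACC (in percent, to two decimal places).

After-tax cost of debt = 4.2% × (1 − 21%) = 3.3180%.
WACC = 0.345 × 7.3600% + 0.655 × 3.3180% = 4.7125%.

4.71%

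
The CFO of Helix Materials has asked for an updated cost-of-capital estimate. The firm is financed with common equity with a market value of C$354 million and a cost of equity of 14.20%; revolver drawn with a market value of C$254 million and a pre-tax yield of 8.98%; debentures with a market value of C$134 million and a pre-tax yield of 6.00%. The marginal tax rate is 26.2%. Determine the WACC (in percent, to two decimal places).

9.84%

Total capital V = 354 + 254 + 134 = 742.
Equity: weight = 354/742 = 0.4771; cost = 14.2%.
Revolver drawn: weight = 254/742 = 0.3423; after-tax cost = 8.98% × (1 − 26.2%) = 6.6272%.
Debentures: weight = 134/742 = 0.1806; after-tax cost = 6% × (1 − 26.2%) = 4.4280%.
WACC = 0.4771 × 14.2000% + 0.3423 × 6.6272% + 0.1806 × 4.4280% = 9.8430%.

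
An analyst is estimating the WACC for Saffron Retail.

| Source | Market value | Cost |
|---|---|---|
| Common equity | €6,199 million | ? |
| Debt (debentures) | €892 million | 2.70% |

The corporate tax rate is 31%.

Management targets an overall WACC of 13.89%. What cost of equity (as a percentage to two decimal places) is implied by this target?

15.62%

Total capital V = 6199 + 892 = 7091.
Equity weight = 6199/7091 = 0.8742.
Debentures weight = 892/7091 = 0.1258.
Debt contribution = 0.1258 × 2.7% × (1 − 31%) = 0.2344%.
Required equity contribution = 13.89% − 0.2344% = 13.6556%.
Re = 13.6556% / 0.8742 = 15.6206%.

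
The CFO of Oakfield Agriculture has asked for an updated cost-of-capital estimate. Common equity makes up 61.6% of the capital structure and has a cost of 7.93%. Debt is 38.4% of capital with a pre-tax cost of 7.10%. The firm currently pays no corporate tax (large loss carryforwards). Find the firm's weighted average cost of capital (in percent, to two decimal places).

7.61%

After-tax cost of debt = 7.1% × (1 − 0%) = 7.1000%.
WACC = 0.616 × 7.9300% + 0.384 × 7.1000% = 7.6113%.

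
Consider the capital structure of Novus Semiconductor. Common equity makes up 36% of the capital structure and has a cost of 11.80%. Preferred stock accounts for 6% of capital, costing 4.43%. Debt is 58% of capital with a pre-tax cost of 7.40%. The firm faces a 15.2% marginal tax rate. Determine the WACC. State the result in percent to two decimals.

After-tax cost of debt = 7.4% × (1 − 15.2%) = 6.2752%.
WACC = 0.360 × 11.8000% + 0.060 × 4.4300% + 0.580 × 6.2752% = 8.1534%.

8.15%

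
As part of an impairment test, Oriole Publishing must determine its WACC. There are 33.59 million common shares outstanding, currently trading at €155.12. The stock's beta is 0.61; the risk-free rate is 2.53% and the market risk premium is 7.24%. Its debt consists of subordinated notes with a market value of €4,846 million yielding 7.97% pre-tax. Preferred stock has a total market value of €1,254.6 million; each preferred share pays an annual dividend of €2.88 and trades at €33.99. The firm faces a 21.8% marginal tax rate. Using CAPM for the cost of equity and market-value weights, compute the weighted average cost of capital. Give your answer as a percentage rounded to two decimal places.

Cost of equity via CAPM: Re = 2.53% + 0.61 × 7.24% = 6.9464%.
Cost of preferred: Rp = 2.88 / 33.99 = 8.4731%.
Market value of equity E = 155.12 × 33.59m = 5210.4808m.
Total capital V = 5210.4808 + 1254.6 + 4846 = 11311.0808.
Equity: weight = 5210.4808/11311.0808 = 0.4607; cost = 6.9464%.
Preferred: weight = 1254.6/11311.0808 = 0.1109; cost = 8.4731%.
Subordinated notes: weight = 4846/11311.0808 = 0.4284; after-tax cost = 7.97% × (1 − 21.8%) = 6.2325%.
WACC = 0.4607 × 6.9464% + 0.1109 × 8.4731% + 0.4284 × 6.2325% = 6.8099%.

6.81%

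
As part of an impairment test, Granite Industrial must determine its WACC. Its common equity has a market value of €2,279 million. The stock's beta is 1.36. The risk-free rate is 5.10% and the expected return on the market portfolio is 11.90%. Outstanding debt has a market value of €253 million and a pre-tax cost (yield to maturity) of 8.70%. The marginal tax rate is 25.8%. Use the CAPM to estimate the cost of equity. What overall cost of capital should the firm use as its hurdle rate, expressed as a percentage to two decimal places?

13.56%

Market risk premium = 11.9% − 5.1% = 6.8%.
Cost of equity via CAPM: Re = 5.1% + 1.36 × 6.8% = 14.3480%.
Total capital V = 2279 + 253 = 2532.
Equity: weight = 2279/2532 = 0.9001; cost = 14.348%.
Debt: weight = 253/2532 = 0.0999; after-tax cost = 8.7% × (1 − 25.8%) = 6.4554%.
WACC = 0.9001 × 14.3480% + 0.0999 × 6.4554% = 13.5594%.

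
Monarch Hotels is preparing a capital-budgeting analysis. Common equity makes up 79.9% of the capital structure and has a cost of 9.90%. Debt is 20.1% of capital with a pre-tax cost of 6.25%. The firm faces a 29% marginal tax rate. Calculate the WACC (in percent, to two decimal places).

After-tax cost of debt = 6.25% × (1 − 29%) = 4.4375%.
WACC = 0.799 × 9.9000% + 0.201 × 4.4375% = 8.8020%.

8.80%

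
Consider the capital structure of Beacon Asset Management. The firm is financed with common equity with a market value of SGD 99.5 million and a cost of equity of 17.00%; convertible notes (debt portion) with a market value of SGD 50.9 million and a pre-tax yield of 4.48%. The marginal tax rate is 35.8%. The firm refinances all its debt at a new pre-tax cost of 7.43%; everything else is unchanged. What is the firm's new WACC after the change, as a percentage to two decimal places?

After the change:
Total capital V = 99.5 + 50.9 = 150.4.
Equity: weight = 99.5/150.4 = 0.6616; cost = 17%.
Convertible notes (debt portion): weight = 50.9/150.4 = 0.3384; after-tax cost = 7.43% × (1 − 35.8%) = 4.7701%.
WACC = 0.6616 × 17.0000% + 0.3384 × 4.7701% = 12.8610%.

12.86%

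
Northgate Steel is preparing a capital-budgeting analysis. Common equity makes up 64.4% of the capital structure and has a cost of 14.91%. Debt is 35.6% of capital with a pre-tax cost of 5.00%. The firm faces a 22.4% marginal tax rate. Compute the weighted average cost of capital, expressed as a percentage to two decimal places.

10.98%

After-tax cost of debt = 5% × (1 − 22.4%) = 3.8800%.
WACC = 0.644 × 14.9100% + 0.356 × 3.8800% = 10.9833%.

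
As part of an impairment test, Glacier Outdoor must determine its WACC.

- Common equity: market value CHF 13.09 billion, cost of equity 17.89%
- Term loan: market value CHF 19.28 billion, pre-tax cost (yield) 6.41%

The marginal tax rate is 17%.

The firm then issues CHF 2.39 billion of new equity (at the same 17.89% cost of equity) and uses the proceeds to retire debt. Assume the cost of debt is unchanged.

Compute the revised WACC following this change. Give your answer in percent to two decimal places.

11.33%

After the change:
Total capital V = 15.48 + 16.89 = 32.37.
Equity: weight = 15.48/32.37 = 0.4782; cost = 17.89%.
Term loan: weight = 16.89/32.37 = 0.5218; after-tax cost = 6.41% × (1 − 17%) = 5.3203%.
WACC = 0.4782 × 17.8900% + 0.5218 × 5.3203% = 11.3314%.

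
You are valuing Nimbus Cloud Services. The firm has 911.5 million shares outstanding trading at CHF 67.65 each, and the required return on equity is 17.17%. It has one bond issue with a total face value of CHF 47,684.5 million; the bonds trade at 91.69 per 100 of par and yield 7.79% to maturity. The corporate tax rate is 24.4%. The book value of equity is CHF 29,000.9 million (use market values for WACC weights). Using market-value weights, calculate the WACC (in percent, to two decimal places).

Market value of equity E = 67.65 × 911.5m = 61662.975m. Market value of debt D = 47684.5m × 91.69/100 = 43721.91805m.
Total capital V = 61662.975 + 43721.91805 = 105384.89305.
Equity: weight = 61662.975/105384.89305 = 0.5851; cost = 17.17%.
Bonds outstanding: weight = 43721.91805/105384.89305 = 0.4149; after-tax cost = 7.79% × (1 − 24.4%) = 5.8892%.
WACC = 0.5851 × 17.1700% + 0.4149 × 5.8892% = 12.4899%.

12.49%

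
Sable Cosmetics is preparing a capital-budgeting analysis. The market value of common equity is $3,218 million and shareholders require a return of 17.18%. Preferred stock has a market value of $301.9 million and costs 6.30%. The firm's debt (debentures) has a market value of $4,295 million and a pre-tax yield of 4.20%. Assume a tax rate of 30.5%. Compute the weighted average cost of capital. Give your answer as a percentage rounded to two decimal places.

8.92%

Total capital V = 3218 + 301.9 + 4295 = 7814.9.
Equity: weight = 3218/7814.9 = 0.4118; cost = 17.18%.
Preferred: weight = 301.9/7814.9 = 0.0386; cost = 6.3%.
Debentures: weight = 4295/7814.9 = 0.5496; after-tax cost = 4.2% × (1 − 30.5%) = 2.9190%.
WACC = 0.4118 × 17.1800% + 0.0386 × 6.3000% + 0.5496 × 2.9190% = 8.9220%.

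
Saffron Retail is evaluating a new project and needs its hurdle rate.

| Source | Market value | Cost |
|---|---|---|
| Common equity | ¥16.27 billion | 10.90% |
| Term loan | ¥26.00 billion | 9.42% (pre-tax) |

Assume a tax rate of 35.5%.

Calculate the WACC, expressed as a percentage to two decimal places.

Total capital V = 16.27 + 26 = 42.27.
Equity: weight = 16.27/42.27 = 0.3849; cost = 10.9%.
Term loan: weight = 26/42.27 = 0.6151; after-tax cost = 9.42% × (1 − 35.5%) = 6.0759%.
WACC = 0.3849 × 10.9000% + 0.6151 × 6.0759% = 7.9327%.

7.93%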